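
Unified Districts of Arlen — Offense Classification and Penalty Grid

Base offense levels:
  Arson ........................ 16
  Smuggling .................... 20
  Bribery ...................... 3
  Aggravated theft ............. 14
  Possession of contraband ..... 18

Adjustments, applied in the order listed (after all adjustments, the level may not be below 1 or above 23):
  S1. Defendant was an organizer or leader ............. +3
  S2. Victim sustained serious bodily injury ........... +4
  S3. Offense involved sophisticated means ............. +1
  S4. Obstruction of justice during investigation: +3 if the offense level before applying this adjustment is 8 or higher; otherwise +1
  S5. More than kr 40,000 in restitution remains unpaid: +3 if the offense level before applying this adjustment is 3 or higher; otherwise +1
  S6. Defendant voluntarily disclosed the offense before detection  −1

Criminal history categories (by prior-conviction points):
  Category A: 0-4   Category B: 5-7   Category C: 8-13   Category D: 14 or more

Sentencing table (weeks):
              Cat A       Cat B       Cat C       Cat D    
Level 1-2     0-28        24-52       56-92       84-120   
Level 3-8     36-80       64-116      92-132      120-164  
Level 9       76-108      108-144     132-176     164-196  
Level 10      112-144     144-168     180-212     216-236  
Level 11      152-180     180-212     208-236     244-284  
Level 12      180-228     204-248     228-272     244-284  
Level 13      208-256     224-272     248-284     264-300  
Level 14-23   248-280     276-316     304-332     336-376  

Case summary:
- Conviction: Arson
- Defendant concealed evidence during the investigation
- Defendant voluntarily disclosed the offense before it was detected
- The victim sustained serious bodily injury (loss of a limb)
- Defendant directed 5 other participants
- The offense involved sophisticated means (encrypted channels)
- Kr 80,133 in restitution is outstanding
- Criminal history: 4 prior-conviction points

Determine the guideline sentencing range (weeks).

Base offense level for arson: 16.
S1 applies: 16 + 3 = 19.
S2 applies: 19 + 4 = 23.
S3 applies: 23 + 1 = 24.
S4 applies (level before this adjustment is 24 ≥ 8, so +3): 24 + 3 = 27.
S5 applies (level before this adjustment is 27 ≥ 3, so +3): 27 + 3 = 30.
S6 applies: 30 − 1 = 29.
Level 29 exceeds the maximum of 23; capped at 23.
Final offense level: 23.
Criminal history: 4 prior points → Category A (0-4).
Level 23 falls in the 14-23 band.
Grid: Level 14-23 × Category A = 248-280 weeks.

248-280 weeks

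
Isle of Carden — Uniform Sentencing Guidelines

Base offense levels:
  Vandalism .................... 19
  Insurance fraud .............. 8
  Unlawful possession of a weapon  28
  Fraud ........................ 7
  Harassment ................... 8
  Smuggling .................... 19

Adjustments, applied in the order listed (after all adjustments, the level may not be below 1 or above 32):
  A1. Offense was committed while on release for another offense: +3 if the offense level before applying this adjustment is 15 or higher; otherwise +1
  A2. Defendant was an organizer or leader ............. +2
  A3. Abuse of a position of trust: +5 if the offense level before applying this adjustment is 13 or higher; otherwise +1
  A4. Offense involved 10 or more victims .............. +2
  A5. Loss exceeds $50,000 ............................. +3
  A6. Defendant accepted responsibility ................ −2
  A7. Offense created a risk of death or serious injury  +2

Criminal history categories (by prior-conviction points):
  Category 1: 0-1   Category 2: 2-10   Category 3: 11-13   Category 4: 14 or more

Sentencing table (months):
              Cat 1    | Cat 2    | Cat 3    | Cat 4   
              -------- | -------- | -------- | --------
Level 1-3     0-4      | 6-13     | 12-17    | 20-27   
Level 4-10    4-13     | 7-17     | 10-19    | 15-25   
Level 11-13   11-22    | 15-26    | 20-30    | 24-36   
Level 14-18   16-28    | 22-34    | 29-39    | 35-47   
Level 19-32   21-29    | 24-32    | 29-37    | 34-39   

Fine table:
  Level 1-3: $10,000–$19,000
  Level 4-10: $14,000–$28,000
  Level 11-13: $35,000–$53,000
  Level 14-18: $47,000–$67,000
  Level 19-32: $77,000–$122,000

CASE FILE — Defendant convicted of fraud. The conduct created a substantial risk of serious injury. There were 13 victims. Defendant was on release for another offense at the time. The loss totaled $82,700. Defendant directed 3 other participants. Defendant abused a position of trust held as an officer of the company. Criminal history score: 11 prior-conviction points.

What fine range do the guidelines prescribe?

Base offense level for fraud: 7.
A1 applies (level before this adjustment is 7 < 15, so +1): 7 + 1 = 8.
A2 applies: 8 + 2 = 10.
A3 applies (level before this adjustment is 10 < 13, so +1): 10 + 1 = 11.
A4 applies: 11 + 2 = 13.
A5 applies: 13 + 3 = 16.
A6 does not apply.
A7 applies: 16 + 2 = 18.
Final offense level: 18.
Level 18 falls in the 14-18 band.
Fine table: Level 14-18 → $47,000–$67,000.

$47,000–$67,000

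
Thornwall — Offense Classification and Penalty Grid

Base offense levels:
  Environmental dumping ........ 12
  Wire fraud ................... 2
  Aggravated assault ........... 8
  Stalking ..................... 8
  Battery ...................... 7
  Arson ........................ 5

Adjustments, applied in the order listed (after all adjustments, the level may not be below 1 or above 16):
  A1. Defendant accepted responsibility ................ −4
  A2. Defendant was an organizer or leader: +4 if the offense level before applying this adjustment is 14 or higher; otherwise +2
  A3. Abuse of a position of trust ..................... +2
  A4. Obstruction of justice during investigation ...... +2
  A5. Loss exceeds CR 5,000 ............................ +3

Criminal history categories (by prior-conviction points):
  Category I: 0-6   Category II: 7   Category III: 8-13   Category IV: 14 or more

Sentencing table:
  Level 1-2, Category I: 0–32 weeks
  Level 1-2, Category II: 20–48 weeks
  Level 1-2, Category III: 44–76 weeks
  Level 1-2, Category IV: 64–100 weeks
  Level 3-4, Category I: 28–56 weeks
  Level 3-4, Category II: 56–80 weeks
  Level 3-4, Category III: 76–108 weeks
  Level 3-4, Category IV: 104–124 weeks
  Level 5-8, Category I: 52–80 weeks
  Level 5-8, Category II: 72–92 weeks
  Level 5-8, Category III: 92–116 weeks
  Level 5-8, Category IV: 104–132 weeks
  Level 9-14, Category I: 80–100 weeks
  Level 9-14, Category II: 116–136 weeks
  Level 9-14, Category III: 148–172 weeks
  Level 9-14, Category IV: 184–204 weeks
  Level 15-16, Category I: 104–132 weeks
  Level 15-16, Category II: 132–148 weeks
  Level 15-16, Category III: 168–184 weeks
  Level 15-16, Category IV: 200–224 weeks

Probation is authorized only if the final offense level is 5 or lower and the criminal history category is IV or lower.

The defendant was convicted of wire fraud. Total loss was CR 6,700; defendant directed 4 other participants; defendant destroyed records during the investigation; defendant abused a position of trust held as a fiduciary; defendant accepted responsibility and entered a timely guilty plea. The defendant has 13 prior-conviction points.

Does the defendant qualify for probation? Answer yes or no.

No

Base offense level for wire fraud: 2.
A1 applies: 2 − 4 = -2.
A2 applies (level before this adjustment is -2 < 14, so +2): -2 + 2 = 0.
A3 applies: 0 + 2 = 2.
A4 applies: 2 + 2 = 4.
A5 applies: 4 + 3 = 7.
Final offense level: 7.
Criminal history: 13 prior points → Category III (8-13).
Level 7 falls in the 5-8 band.
Grid: Level 5-8 × Category III = 92-116 weeks.
Probation check: level 7 > 5 and category III ≤ IV → not eligible.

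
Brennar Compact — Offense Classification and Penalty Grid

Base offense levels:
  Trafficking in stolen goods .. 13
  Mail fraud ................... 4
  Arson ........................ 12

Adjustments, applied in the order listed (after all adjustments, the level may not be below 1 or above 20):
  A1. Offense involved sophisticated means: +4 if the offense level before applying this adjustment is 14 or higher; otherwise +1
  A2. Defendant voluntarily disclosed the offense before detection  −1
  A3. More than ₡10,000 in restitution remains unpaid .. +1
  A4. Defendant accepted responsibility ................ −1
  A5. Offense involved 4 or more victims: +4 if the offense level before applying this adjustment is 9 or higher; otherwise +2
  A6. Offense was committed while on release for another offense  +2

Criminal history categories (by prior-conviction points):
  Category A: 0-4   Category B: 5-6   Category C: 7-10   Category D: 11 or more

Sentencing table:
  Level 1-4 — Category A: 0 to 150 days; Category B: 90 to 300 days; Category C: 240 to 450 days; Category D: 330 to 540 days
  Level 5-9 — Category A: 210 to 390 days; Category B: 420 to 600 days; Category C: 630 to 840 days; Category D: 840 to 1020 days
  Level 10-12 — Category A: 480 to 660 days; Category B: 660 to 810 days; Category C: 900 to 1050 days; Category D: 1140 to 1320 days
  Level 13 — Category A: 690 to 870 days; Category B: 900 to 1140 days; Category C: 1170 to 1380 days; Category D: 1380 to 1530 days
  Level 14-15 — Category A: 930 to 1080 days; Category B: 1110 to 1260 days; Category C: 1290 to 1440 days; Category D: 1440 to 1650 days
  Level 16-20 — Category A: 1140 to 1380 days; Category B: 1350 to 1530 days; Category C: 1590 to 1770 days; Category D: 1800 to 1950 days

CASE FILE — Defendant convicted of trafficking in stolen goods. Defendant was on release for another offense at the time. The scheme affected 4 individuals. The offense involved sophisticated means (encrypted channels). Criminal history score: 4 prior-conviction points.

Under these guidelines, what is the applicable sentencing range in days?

1140-1380 days

Base offense level for trafficking in stolen goods: 13.
A1 applies (level before this adjustment is 13 < 14, so +1): 13 + 1 = 14.
A5 applies (level before this adjustment is 14 ≥ 9, so +4): 14 + 4 = 18.
A6 applies: 18 + 2 = 20.
Final offense level: 20.
Criminal history: 4 prior points → Category A (0-4).
Level 20 falls in the 16-20 band.
Grid: Level 16-20 × Category A = 1140-1380 days.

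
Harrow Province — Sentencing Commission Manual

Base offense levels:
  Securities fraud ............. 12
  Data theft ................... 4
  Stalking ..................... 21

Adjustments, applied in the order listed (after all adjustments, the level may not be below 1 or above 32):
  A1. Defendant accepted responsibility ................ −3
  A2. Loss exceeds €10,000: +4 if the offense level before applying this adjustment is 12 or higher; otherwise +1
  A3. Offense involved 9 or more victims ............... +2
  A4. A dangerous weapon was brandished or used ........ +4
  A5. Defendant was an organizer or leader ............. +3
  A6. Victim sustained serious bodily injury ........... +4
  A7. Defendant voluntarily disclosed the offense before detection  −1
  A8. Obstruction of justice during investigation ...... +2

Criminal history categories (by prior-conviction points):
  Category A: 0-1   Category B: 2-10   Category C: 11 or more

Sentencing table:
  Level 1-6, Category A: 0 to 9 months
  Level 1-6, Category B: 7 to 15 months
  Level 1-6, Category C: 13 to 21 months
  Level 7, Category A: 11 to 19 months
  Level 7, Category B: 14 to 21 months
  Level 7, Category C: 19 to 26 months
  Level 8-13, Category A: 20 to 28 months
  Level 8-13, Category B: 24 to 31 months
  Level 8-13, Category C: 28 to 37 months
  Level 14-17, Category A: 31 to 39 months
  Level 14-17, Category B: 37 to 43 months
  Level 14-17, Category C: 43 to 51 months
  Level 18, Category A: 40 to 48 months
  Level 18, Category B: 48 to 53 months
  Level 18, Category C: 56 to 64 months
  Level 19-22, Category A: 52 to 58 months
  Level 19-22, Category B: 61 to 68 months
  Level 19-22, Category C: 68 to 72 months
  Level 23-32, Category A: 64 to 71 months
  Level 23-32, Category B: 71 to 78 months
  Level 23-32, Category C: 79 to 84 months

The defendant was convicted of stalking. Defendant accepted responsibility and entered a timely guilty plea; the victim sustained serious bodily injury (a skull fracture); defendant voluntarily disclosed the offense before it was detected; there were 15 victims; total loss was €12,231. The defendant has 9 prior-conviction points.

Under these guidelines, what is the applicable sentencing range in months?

Base offense level for stalking: 21.
A1 applies: 21 − 3 = 18.
A2 applies (level before this adjustment is 18 ≥ 12, so +4): 18 + 4 = 22.
A3 applies: 22 + 2 = 24.
A6 applies: 24 + 4 = 28.
A7 applies: 28 − 1 = 27.
Final offense level: 27.
Criminal history: 9 prior points → Category B (2-10).
Level 27 falls in the 23-32 band.
Grid: Level 23-32 × Category B = 71-78 months.

71-78 months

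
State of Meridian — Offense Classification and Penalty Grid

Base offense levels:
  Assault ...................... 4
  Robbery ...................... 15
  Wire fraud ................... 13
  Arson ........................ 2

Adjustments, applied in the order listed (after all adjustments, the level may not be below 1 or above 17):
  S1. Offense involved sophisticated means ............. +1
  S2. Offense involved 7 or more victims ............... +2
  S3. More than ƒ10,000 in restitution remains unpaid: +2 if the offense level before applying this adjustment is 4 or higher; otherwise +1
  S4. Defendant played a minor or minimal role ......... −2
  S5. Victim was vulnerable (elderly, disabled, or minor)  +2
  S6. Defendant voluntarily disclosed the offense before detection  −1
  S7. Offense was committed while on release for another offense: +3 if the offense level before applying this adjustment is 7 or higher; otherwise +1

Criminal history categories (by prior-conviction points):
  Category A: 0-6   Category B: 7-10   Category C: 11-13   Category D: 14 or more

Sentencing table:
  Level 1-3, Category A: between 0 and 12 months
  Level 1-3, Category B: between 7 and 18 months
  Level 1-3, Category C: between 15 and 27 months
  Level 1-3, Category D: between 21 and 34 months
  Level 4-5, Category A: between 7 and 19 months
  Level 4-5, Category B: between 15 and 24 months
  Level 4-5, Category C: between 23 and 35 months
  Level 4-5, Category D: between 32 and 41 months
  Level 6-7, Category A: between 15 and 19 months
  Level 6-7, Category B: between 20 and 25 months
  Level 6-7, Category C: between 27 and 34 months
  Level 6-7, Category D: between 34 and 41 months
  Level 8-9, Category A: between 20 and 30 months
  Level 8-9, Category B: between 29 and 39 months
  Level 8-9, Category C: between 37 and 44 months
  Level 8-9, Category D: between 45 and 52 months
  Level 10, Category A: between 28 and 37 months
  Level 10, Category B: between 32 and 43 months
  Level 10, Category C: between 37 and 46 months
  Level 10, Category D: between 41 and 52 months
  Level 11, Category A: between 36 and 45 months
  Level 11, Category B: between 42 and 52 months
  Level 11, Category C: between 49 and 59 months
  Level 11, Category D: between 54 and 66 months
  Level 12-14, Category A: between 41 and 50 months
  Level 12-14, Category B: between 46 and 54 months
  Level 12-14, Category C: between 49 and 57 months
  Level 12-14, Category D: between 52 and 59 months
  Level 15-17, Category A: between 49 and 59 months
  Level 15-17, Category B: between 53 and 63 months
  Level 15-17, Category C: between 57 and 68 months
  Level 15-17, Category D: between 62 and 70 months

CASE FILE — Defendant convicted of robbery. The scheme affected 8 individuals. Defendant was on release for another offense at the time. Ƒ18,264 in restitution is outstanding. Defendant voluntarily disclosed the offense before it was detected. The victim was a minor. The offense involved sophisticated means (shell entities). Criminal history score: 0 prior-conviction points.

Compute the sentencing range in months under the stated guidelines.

49-59 months

Base offense level for robbery: 15.
S1 applies: 15 + 1 = 16.
S2 applies: 16 + 2 = 18.
S3 applies (level before this adjustment is 18 ≥ 4, so +2): 18 + 2 = 20.
S5 applies: 20 + 2 = 22.
S6 applies: 22 − 1 = 21.
S7 applies (level before this adjustment is 21 ≥ 7, so +3): 21 + 3 = 24.
Level 24 exceeds the maximum of 17; capped at 17.
Final offense level: 17.
Criminal history: 0 prior points → Category A (0-6).
Level 17 falls in the 15-17 band.
Grid: Level 15-17 × Category A = 49-59 months.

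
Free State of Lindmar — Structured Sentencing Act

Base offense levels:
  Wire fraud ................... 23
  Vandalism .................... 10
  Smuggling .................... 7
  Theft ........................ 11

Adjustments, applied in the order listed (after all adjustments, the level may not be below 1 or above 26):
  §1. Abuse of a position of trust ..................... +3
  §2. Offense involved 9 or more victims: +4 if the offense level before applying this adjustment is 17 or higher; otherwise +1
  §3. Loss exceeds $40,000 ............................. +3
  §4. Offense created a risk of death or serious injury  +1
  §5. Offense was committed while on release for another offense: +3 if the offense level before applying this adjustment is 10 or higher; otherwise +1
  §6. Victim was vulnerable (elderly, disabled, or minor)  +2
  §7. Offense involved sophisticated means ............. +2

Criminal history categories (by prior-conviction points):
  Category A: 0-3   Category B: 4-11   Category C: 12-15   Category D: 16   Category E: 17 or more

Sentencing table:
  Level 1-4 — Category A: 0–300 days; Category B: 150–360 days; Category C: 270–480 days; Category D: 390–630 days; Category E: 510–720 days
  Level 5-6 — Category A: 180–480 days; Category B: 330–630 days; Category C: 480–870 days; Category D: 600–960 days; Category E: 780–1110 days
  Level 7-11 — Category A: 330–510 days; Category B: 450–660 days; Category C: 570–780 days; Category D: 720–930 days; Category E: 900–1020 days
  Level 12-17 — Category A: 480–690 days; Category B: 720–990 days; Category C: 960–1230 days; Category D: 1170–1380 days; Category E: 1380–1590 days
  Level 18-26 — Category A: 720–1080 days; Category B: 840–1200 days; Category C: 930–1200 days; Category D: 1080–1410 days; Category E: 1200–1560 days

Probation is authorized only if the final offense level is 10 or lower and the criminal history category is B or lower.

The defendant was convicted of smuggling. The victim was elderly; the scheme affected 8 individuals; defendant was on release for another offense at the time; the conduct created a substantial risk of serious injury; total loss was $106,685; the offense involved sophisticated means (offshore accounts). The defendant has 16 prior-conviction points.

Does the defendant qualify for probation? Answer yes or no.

Base offense level for smuggling: 7.
§2 does not apply.
§3 applies: 7 + 3 = 10.
§4 applies: 10 + 1 = 11.
§5 applies (level before this adjustment is 11 ≥ 10, so +3): 11 + 3 = 14.
§6 applies: 14 + 2 = 16.
§7 applies: 16 + 2 = 18.
Final offense level: 18.
Criminal history: 16 prior points → Category D (16).
Level 18 falls in the 18-26 band.
Grid: Level 18-26 × Category D = 1080-1410 days.
Probation check: level 18 > 10 and category D > B → not eligible.

No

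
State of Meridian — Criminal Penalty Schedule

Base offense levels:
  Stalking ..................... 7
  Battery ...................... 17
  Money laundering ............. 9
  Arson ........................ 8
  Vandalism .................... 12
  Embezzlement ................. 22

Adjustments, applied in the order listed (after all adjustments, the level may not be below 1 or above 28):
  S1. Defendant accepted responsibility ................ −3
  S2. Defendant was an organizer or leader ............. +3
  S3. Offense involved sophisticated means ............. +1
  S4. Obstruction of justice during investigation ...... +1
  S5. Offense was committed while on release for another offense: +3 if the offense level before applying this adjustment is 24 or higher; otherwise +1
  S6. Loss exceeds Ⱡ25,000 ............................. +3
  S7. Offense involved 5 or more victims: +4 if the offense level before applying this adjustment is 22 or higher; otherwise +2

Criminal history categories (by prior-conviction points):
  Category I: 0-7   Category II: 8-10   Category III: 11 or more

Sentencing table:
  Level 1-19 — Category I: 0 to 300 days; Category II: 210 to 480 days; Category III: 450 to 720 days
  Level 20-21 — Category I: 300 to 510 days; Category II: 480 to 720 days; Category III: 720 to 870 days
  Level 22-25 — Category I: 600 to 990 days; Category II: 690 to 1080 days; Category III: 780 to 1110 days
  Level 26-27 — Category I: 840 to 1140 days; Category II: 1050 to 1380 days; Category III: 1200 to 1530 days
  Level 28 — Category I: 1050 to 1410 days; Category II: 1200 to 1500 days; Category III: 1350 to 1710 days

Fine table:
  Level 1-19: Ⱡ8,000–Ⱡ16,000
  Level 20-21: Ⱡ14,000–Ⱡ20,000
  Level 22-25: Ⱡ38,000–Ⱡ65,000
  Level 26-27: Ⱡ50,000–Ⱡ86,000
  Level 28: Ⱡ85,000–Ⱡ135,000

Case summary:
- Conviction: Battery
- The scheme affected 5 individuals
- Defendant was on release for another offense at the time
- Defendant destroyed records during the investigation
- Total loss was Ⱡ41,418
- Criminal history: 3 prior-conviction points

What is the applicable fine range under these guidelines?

Ⱡ50,000–Ⱡ86,000

Base offense level for battery: 17.
S2 does not apply.
S3 does not apply.
S4 applies: 17 + 1 = 18.
S5 applies (level before this adjustment is 18 < 24, so +1): 18 + 1 = 19.
S6 applies: 19 + 3 = 22.
S7 applies (level before this adjustment is 22 ≥ 22, so +4): 22 + 4 = 26.
Final offense level: 26.
Level 26 falls in the 26-27 band.
Fine table: Level 26-27 → Ⱡ50,000–Ⱡ86,000.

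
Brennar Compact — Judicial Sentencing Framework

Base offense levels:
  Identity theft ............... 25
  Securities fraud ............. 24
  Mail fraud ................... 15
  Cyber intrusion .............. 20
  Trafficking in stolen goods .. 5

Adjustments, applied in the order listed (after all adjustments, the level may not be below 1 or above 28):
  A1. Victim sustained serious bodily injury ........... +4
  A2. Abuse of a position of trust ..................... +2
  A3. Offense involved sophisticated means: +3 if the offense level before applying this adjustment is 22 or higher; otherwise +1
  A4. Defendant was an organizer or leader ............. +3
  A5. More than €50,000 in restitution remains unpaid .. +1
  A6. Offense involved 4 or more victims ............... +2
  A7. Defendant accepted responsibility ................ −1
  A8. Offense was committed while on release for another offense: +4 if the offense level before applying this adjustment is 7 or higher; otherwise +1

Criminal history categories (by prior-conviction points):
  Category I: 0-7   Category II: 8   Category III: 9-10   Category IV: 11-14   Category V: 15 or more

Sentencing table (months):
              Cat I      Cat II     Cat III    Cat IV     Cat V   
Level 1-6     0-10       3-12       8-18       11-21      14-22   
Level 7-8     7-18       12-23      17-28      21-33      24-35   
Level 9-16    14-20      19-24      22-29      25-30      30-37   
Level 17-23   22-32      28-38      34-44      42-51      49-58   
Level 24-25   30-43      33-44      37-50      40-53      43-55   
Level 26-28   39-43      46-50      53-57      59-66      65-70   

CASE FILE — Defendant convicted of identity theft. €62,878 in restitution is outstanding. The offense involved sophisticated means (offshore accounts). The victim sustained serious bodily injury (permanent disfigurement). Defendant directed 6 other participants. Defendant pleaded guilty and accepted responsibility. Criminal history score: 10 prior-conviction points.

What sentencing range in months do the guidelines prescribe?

53-57 months

Base offense level for identity theft: 25.
A1 applies: 25 + 4 = 29.
A2 does not apply.
A3 applies (level before this adjustment is 29 ≥ 22, so +3): 29 + 3 = 32.
A4 applies: 32 + 3 = 35.
A5 applies: 35 + 1 = 36.
A7 applies: 36 − 1 = 35.
A8 does not apply.
Level 35 exceeds the maximum of 28; capped at 28.
Final offense level: 28.
Criminal history: 10 prior points → Category III (9-10).
Level 28 falls in the 26-28 band.
Grid: Level 26-28 × Category III = 53-57 months.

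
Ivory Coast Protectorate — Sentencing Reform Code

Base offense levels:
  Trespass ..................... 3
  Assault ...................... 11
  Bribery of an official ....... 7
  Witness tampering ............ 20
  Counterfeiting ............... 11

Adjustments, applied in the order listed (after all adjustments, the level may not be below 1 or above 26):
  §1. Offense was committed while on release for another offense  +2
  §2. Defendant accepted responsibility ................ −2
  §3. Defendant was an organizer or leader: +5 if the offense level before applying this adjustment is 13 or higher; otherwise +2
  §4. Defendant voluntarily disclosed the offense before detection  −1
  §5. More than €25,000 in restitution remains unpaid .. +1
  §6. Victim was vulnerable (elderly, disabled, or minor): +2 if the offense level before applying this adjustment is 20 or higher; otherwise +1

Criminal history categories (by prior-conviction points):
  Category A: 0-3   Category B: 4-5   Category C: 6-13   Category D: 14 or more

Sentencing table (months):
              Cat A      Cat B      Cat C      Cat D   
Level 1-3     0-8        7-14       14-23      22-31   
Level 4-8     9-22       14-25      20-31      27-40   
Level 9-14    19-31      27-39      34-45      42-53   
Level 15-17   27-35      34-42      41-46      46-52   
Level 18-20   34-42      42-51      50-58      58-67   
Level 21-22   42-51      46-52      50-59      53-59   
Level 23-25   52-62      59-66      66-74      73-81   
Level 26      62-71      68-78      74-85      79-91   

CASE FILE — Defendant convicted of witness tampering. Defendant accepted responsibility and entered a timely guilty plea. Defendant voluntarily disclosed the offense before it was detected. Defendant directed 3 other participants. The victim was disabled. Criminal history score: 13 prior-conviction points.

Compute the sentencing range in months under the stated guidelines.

66-74 months

Base offense level for witness tampering: 20.
§2 applies: 20 − 2 = 18.
§3 applies (level before this adjustment is 18 ≥ 13, so +5): 18 + 5 = 23.
§4 applies: 23 − 1 = 22.
§6 applies (level before this adjustment is 22 ≥ 20, so +2): 22 + 2 = 24.
Final offense level: 24.
Criminal history: 13 prior points → Category C (6-13).
Level 24 falls in the 23-25 band.
Grid: Level 23-25 × Category C = 66-74 months.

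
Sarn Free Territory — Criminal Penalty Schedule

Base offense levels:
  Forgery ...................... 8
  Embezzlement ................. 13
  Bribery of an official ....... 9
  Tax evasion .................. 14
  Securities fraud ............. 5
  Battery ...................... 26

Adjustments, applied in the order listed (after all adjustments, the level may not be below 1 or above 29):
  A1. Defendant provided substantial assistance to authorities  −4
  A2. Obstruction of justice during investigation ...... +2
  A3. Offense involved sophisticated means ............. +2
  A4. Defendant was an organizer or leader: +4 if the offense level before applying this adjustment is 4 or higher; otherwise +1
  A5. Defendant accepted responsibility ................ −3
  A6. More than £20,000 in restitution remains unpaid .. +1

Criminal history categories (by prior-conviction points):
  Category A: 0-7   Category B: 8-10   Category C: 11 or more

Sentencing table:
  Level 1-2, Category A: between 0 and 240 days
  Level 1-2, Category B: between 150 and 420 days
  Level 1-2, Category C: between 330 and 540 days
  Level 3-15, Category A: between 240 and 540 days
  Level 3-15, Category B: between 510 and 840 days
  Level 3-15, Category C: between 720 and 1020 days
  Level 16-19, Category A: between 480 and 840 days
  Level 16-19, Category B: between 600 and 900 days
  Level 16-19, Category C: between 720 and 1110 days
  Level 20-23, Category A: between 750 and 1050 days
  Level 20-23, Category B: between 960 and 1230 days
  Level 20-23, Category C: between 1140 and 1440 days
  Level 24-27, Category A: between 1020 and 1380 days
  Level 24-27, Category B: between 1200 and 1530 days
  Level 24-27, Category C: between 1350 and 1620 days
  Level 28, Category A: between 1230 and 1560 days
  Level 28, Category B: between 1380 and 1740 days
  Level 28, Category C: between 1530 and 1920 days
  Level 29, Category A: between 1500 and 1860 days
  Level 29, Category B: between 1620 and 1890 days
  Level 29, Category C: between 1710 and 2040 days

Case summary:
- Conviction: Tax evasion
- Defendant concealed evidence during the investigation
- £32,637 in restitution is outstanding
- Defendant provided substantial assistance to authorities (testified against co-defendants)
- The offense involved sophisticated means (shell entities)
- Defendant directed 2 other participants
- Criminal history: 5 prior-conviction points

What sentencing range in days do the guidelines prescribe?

Base offense level for tax evasion: 14.
A1 applies: 14 − 4 = 10.
A2 applies: 10 + 2 = 12.
A3 applies: 12 + 2 = 14.
A4 applies (level before this adjustment is 14 ≥ 4, so +4): 14 + 4 = 18.
A6 applies: 18 + 1 = 19.
Final offense level: 19.
Criminal history: 5 prior points → Category A (0-7).
Level 19 falls in the 16-19 band.
Grid: Level 16-19 × Category A = 480-840 days.

480-840 days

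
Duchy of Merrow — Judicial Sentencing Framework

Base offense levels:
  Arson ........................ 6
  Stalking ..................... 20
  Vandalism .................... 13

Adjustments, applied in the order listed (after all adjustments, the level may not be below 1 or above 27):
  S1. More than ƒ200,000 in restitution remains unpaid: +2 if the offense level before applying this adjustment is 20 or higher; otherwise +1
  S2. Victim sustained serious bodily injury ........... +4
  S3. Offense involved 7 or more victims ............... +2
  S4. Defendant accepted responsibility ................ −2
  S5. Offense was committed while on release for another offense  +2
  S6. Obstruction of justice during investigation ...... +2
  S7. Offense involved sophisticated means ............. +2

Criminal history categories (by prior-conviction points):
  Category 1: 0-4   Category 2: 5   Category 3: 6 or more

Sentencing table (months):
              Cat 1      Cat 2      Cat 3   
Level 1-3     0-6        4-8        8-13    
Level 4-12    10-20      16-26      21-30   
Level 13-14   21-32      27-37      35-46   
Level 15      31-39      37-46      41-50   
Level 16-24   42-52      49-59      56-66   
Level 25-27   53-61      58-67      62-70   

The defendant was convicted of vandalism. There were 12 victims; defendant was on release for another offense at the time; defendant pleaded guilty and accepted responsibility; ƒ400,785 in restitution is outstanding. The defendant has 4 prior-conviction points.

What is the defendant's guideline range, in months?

Base offense level for vandalism: 13.
S1 applies (level before this adjustment is 13 < 20, so +1): 13 + 1 = 14.
S2 does not apply.
S3 applies: 14 + 2 = 16.
S4 applies: 16 − 2 = 14.
S5 applies: 14 + 2 = 16.
S6 does not apply.
S7 does not apply.
Final offense level: 16.
Criminal history: 4 prior points → Category 1 (0-4).
Level 16 falls in the 16-24 band.
Grid: Level 16-24 × Category 1 = 42-52 months.

42-52 months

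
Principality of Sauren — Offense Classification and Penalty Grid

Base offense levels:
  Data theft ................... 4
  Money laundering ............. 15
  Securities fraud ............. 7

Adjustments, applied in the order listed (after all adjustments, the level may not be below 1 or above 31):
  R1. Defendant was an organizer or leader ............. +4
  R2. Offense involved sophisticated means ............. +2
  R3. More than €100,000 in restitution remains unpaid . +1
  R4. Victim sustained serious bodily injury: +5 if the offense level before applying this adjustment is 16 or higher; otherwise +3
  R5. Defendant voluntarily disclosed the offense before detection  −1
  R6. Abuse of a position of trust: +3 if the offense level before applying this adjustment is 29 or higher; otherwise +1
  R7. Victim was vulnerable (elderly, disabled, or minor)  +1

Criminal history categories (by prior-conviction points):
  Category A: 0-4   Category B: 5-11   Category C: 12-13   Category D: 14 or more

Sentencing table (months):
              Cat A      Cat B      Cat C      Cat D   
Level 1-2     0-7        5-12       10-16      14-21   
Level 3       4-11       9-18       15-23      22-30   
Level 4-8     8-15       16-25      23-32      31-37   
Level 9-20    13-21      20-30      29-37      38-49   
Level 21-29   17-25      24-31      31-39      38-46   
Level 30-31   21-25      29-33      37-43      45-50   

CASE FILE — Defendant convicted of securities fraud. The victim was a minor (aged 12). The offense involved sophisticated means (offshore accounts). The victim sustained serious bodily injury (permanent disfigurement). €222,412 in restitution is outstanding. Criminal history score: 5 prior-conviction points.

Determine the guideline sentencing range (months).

Base offense level for securities fraud: 7.
R2 applies: 7 + 2 = 9.
R3 applies: 9 + 1 = 10.
R4 applies (level before this adjustment is 10 < 16, so +3): 10 + 3 = 13.
R5 does not apply.
R6 does not apply.
R7 applies: 13 + 1 = 14.
Final offense level: 14.
Criminal history: 5 prior points → Category B (5-11).
Level 14 falls in the 9-20 band.
Grid: Level 9-20 × Category B = 20-30 months.

20-30 months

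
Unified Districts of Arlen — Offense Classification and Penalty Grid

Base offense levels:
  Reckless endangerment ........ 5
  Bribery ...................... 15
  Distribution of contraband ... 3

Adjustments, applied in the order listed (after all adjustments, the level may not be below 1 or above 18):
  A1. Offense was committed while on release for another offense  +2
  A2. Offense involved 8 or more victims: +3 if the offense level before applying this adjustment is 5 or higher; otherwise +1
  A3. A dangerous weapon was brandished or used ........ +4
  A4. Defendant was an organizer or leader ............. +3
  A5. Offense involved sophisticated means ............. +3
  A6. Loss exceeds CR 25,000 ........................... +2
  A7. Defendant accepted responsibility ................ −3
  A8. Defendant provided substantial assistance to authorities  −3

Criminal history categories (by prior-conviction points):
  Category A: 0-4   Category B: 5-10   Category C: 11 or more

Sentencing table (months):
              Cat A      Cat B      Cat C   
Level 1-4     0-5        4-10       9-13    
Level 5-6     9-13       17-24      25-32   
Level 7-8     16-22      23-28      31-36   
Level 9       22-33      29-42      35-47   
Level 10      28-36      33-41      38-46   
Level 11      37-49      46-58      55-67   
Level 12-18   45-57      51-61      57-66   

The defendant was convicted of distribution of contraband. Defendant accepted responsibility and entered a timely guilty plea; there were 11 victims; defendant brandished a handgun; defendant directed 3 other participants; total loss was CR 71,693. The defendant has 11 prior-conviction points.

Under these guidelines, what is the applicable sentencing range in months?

38-46 months

Base offense level for distribution of contraband: 3.
A2 applies (level before this adjustment is 3 < 5, so +1): 3 + 1 = 4.
A3 applies: 4 + 4 = 8.
A4 applies: 8 + 3 = 11.
A6 applies: 11 + 2 = 13.
A7 applies: 13 − 3 = 10.
A8 does not apply.
Final offense level: 10.
Criminal history: 11 prior points → Category C (11+).
Level 10 falls in the 10 band.
Grid: Level 10 × Category C = 38-46 months.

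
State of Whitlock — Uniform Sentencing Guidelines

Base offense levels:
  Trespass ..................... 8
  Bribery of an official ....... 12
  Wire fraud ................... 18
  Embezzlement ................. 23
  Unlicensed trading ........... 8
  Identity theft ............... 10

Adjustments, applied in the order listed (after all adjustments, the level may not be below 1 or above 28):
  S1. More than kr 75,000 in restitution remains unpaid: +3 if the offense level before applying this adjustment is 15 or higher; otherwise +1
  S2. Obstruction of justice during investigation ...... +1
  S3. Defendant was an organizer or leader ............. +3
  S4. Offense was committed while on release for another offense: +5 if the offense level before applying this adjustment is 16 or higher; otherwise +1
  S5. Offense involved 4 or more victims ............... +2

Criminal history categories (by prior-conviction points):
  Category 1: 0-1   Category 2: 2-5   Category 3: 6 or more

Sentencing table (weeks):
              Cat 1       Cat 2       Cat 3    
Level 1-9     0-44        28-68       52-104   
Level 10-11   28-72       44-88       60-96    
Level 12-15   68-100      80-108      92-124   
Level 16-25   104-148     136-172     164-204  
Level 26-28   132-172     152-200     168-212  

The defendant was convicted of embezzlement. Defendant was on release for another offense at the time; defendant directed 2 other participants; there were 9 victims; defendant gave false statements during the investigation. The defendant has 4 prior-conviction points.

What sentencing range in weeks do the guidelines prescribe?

Base offense level for embezzlement: 23.
S2 applies: 23 + 1 = 24.
S3 applies: 24 + 3 = 27.
S4 applies (level before this adjustment is 27 ≥ 16, so +5): 27 + 5 = 32.
S5 applies: 32 + 2 = 34.
Level 34 exceeds the maximum of 28; capped at 28.
Final offense level: 28.
Criminal history: 4 prior points → Category 2 (2-5).
Level 28 falls in the 26-28 band.
Grid: Level 26-28 × Category 2 = 152-200 weeks.

152-200 weeks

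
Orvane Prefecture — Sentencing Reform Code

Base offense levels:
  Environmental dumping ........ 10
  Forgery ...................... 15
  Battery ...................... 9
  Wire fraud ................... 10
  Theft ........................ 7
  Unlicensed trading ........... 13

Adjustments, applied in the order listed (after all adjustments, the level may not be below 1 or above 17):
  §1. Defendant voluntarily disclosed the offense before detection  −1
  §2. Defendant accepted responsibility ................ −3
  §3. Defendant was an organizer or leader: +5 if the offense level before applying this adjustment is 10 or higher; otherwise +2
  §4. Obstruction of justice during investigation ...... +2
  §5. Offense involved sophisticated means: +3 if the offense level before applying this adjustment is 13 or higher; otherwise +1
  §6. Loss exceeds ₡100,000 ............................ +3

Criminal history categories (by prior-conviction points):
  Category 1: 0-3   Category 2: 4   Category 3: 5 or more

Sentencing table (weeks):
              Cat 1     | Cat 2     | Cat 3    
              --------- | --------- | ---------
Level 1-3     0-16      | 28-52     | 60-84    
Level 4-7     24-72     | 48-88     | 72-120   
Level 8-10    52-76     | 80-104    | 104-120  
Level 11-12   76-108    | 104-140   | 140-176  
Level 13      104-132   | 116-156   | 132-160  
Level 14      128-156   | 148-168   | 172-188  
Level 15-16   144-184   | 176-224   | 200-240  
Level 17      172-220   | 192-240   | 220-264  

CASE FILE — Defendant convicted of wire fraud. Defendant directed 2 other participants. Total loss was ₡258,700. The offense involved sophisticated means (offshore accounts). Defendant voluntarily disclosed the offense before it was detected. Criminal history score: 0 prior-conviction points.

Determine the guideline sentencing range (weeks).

Base offense level for wire fraud: 10.
§1 applies: 10 − 1 = 9.
§2 does not apply.
§3 applies (level before this adjustment is 9 < 10, so +2): 9 + 2 = 11.
§5 applies (level before this adjustment is 11 < 13, so +1): 11 + 1 = 12.
§6 applies: 12 + 3 = 15.
Final offense level: 15.
Criminal history: 0 prior points → Category 1 (0-3).
Level 15 falls in the 15-16 band.
Grid: Level 15-16 × Category 1 = 144-184 weeks.

144-184 weeks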